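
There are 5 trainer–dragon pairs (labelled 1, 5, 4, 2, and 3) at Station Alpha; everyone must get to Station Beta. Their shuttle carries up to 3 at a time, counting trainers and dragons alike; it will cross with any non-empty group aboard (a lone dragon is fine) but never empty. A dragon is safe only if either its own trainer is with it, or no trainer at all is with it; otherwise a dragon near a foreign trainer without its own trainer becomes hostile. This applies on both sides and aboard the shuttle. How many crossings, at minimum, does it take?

11

Counting alone: each trip to Station Beta takes at most 3 across and each return brings at least 1 back, so after t trips out (and t−1 returns) at most 3t − (t−1) of the 10 are across; that first reaches 10 at t = 5, so at least 9 crossings are needed.
The safety rule pushes this higher. Following every safe sequence of crossings, the most of the 10 that can be at Station Beta as the shuttle arrives there on crossing 9 is 9 — never all 10.
So no plan with fewer than 11 crossings exists, and this one achieves 11:
1. dragon 1 and trainer 1 cross → Station Beta.
2. trainer 1 crosses ← Station Alpha.
3. dragon 2, dragon 4, and dragon 5 cross → Station Beta.
4. dragon 1 crosses ← Station Alpha.
5. trainer 2, trainer 4, and trainer 5 cross → Station Beta.
6. dragon 5 and trainer 5 cross ← Station Alpha.
7. trainer 1, trainer 3, and trainer 5 cross → Station Beta.
8. dragon 4 crosses ← Station Alpha.
9. dragon 1 and dragon 5 cross → Station Beta.
10. dragon 1 crosses ← Station Alpha.
11. dragon 1, dragon 3, and dragon 4 cross → Station Beta.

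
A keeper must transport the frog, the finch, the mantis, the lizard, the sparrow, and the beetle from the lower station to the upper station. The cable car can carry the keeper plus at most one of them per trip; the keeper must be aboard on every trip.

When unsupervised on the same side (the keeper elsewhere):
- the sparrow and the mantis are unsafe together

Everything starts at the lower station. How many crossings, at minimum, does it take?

11

Counting alone: the keeper can take at most 1 across per trip to the upper station, so moving all 6 needs at least 6 loaded trips out, with a return between consecutive ones — at least 11 crossings.
The plan below uses exactly 11 crossings, so it is optimal:
1. Keeper goes to the upper station with the mantis.  [the lower station: the beetle, the finch, the frog, the lizard, the sparrow | the upper station: the mantis]
2. Keeper goes back to the lower station alone.  [the lower station: the beetle, the finch, the frog, the lizard, the sparrow | the upper station: the mantis]
3. Keeper goes to the upper station with the frog.  [the lower station: the beetle, the finch, the lizard, the sparrow | the upper station: the frog, the mantis]
4. Keeper goes back to the lower station alone.  [the lower station: the beetle, the finch, the lizard, the sparrow | the upper station: the frog, the mantis]
5. Keeper goes to the upper station with the finch.  [the lower station: the beetle, the lizard, the sparrow | the upper station: the finch, the frog, the mantis]
6. Keeper goes back to the lower station alone.  [the lower station: the beetle, the lizard, the sparrow | the upper station: the finch, the frog, the mantis]
7. Keeper goes to the upper station with the lizard.  [the lower station: the beetle, the sparrow | the upper station: the finch, the frog, the lizard, the mantis]
8. Keeper goes back to the lower station alone.  [the lower station: the beetle, the sparrow | the upper station: the finch, the frog, the lizard, the mantis]
9. Keeper goes to the upper station with the beetle.  [the lower station: the sparrow | the upper station: the beetle, the finch, the frog, the lizard, the mantis]
10. Keeper goes back to the lower station alone.  [the lower station: the sparrow | the upper station: the beetle, the finch, the frog, the lizard, the mantis]
11. Keeper goes to the upper station with the sparrow.  [the lower station: — | the upper station: the beetle, the finch, the frog, the lizard, the mantis, the sparrow]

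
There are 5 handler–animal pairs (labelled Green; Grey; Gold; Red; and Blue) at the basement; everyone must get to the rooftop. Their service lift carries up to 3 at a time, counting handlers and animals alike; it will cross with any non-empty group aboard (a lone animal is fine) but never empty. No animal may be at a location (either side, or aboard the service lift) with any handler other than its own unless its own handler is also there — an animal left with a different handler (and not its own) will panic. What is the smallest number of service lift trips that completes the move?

11

Counting alone: each trip to the rooftop takes at most 3 across and each return brings at least 1 back, so after t trips out (and t−1 returns) at most 3t − (t−1) of the 10 are across; that first reaches 10 at t = 5, so at least 9 crossings are needed.
The safety rule pushes this higher. Following every safe sequence of crossings, the most of the 10 that can be at the rooftop as the service lift arrives there on crossing 9 is 9 — never all 10.
So no plan with fewer than 11 crossings exists, and this one achieves 11:
1. animal Green and handler Green cross → the rooftop.
2. handler Green crosses ← the basement.
3. animal Gold, animal Grey, and animal Red cross → the rooftop.
4. animal Green crosses ← the basement.
5. handler Gold, handler Grey, and handler Red cross → the rooftop.
6. animal Grey and handler Grey cross ← the basement.
7. handler Blue, handler Green, and handler Grey cross → the rooftop.
8. animal Gold crosses ← the basement.
9. animal Green and animal Grey cross → the rooftop.
10. animal Green crosses ← the basement.
11. animal Blue, animal Gold, and animal Green cross → the rooftop.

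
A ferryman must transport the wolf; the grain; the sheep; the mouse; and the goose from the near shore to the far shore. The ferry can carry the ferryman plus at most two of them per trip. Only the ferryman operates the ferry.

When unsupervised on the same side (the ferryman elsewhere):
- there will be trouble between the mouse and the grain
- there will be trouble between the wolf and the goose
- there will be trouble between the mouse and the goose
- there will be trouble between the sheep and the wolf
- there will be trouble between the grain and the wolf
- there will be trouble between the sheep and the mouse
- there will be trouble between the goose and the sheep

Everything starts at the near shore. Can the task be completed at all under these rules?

Whatever the first load, the items left behind include a forbidden pair without the ferryman. No opening move is safe, so no plan exists.

No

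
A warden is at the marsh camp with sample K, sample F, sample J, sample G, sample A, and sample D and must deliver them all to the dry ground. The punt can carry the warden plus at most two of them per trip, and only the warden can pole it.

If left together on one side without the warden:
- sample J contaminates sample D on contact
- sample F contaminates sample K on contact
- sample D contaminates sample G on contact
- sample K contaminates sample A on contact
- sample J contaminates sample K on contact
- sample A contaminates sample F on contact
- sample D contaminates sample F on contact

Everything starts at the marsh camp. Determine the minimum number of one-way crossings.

impossible

Whatever the first load, the items left behind include a forbidden pair without the warden. No opening move is safe, so no plan exists.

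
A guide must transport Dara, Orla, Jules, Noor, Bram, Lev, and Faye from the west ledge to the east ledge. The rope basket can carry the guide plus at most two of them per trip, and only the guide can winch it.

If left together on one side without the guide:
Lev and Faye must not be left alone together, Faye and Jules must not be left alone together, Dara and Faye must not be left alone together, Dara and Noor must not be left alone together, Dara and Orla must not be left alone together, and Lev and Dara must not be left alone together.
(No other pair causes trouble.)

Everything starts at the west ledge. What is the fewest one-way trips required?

11

Counting alone: the guide can take at most 2 across per trip to the east ledge, so moving all 7 needs at least 4 loaded trips out, with a return between consecutive ones — at least 7 crossings.
The safety rule pushes this higher. Following every safe sequence of crossings, the most of the 7 that can be at the east ledge as the rope basket arrives there on crossings 7, 9 is 5, 6 respectively — never all 7.
So no plan with fewer than 11 crossings exists, and this one achieves 11:
1. Guide goes to the east ledge with Dara and Faye.
2. Guide goes back to the west ledge with Dara.
3. Guide goes to the east ledge with Dara and Orla.
4. Guide goes back to the west ledge with Dara.
5. Guide goes to the east ledge with Dara and Noor.
6. Guide goes back to the west ledge with Dara.
7. Guide goes to the east ledge with Bram and Dara.
8. Guide goes back to the west ledge with Dara.
9. Guide goes to the east ledge with Jules and Lev.
10. Guide goes back to the west ledge with Faye.
11. Guide goes to the east ledge with Dara and Faye.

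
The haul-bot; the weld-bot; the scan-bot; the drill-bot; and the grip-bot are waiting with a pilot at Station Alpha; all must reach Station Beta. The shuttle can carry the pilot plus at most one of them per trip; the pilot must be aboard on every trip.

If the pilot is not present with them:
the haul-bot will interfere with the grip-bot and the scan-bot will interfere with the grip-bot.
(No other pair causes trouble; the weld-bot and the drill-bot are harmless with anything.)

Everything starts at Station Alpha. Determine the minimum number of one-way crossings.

Counting alone: the pilot can take at most 1 across per trip to Station Beta, so moving all 5 needs at least 5 loaded trips out, with a return between consecutive ones — at least 9 crossings.
The safety rule pushes this higher. Following every safe sequence of crossings, the most of the 5 that can be at Station Beta as the shuttle arrives there on crossing 9 is 4 — never all 5.
So no plan with fewer than 11 crossings exists, and this one achieves 11:
1. Pilot goes to Station Beta with the grip-bot.
2. Pilot goes back to Station Alpha alone.
3. Pilot goes to Station Beta with the haul-bot.
4. Pilot goes back to Station Alpha with the grip-bot.
5. Pilot goes to Station Beta with the scan-bot.
6. Pilot goes back to Station Alpha alone.
7. Pilot goes to Station Beta with the weld-bot.
8. Pilot goes back to Station Alpha alone.
9. Pilot goes to Station Beta with the drill-bot.
10. Pilot goes back to Station Alpha alone.
11. Pilot goes to Station Beta with the grip-bot.

11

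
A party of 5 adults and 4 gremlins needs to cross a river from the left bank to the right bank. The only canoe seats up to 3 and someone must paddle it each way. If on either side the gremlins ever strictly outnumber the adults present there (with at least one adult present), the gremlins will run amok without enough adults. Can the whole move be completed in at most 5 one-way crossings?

Counting alone: each trip to the right bank takes at most 3 across and each return brings at least 1 back, so after t trips out (and t−1 returns) at most 3t − (t−1) of the 9 are across; that first reaches 9 at t = 4, so at least 7 crossings are needed.
Since 5 < 7, 5 crossings cannot be enough. (The shortest complete plan in fact takes 7:)
1. 3 gremlins → the right bank.  (the left bank: 5A 1G; the right bank: 0A 3G)
2. 1 gremlin ← the left bank.  (the left bank: 5A 2G; the right bank: 0A 2G)
3. 3 adults → the right bank.  (the left bank: 2A 2G; the right bank: 3A 2G)
4. 1 adult ← the left bank.  (the left bank: 3A 2G; the right bank: 2A 2G)
5. 2 adults and 1 gremlin → the right bank.  (the left bank: 1A 1G; the right bank: 4A 3G)
6. 1 adult ← the left bank.  (the left bank: 2A 1G; the right bank: 3A 3G)
7. 2 adults and 1 gremlin → the right bank.  (the left bank: 0A 0G; the right bank: 5A 4G)

No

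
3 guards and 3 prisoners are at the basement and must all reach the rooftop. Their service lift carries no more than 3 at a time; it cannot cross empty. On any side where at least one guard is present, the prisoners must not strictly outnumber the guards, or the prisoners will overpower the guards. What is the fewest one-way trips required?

Counting alone: each trip to the rooftop takes at most 3 across and each return brings at least 1 back, so after t trips out (and t−1 returns) at most 3t − (t−1) of the 6 are across; that first reaches 6 at t = 3, so at least 5 crossings are needed.
The plan below uses exactly 5 crossings, so it is optimal:
1. 2 prisoners → the rooftop.  (the basement: 3G 1P; the rooftop: 0G 2P)
2. 1 prisoner ← the basement.  (the basement: 3G 2P; the rooftop: 0G 1P)
3. 3 guards → the rooftop.  (the basement: 0G 2P; the rooftop: 3G 1P)
4. 1 prisoner ← the basement.  (the basement: 0G 3P; the rooftop: 3G 0P)
5. 3 prisoners → the rooftop.  (the basement: 0G 0P; the rooftop: 3G 3P)

5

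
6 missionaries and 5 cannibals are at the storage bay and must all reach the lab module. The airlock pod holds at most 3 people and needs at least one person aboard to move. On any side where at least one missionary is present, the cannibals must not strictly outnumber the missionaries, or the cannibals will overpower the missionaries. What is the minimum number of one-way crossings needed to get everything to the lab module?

9

Counting alone: each trip to the lab module takes at most 3 across and each return brings at least 1 back, so after t trips out (and t−1 returns) at most 3t − (t−1) of the 11 are across; that first reaches 11 at t = 5, so at least 9 crossings are needed.
The plan below uses exactly 9 crossings, so it is optimal:
1. 3 cannibals → the lab module.  (the storage bay: 6M 2C; the lab module: 0M 3C)
2. 1 cannibal ← the storage bay.  (the storage bay: 6M 3C; the lab module: 0M 2C)
3. 3 missionaries → the lab module.  (the storage bay: 3M 3C; the lab module: 3M 2C)
4. 1 missionary ← the storage bay.  (the storage bay: 4M 3C; the lab module: 2M 2C)
5. 2 missionaries and 1 cannibal → the lab module.  (the storage bay: 2M 2C; the lab module: 4M 3C)
6. 1 missionary ← the storage bay.  (the storage bay: 3M 2C; the lab module: 3M 3C)
7. 2 missionaries and 1 cannibal → the lab module.  (the storage bay: 1M 1C; the lab module: 5M 4C)
8. 1 missionary ← the storage bay.  (the storage bay: 2M 1C; the lab module: 4M 4C)
9. 2 missionaries and 1 cannibal → the lab module.  (the storage bay: 0M 0C; the lab module: 6M 5C)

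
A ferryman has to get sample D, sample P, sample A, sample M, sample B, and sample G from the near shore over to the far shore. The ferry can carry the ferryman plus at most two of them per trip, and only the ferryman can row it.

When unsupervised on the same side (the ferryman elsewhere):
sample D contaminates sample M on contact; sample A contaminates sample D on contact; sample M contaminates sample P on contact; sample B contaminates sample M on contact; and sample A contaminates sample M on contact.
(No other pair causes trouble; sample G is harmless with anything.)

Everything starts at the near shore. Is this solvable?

1. Ferryman goes to the far shore with sample D and sample M.  [the near shore: sample A, sample B, sample G, sample P | the far shore: sample D, sample M]
2. Ferryman goes back to the near shore with sample D.  [the near shore: sample A, sample B, sample D, sample G, sample P | the far shore: sample M]
3. Ferryman goes to the far shore with sample D and sample P.  [the near shore: sample A, sample B, sample G | the far shore: sample D, sample M, sample P]
4. Ferryman goes back to the near shore with sample M.  [the near shore: sample A, sample B, sample G, sample M | the far shore: sample D, sample P]
5. Ferryman goes to the far shore with sample A and sample B.  [the near shore: sample G, sample M | the far shore: sample A, sample B, sample D, sample P]
6. Ferryman goes back to the near shore with sample D.  [the near shore: sample D, sample G, sample M | the far shore: sample A, sample B, sample P]
7. Ferryman goes to the far shore with sample D and sample G.  [the near shore: sample M | the far shore: sample A, sample B, sample D, sample G, sample P]
8. Ferryman goes back to the near shore with sample D.  [the near shore: sample D, sample M | the far shore: sample A, sample B, sample G, sample P]
9. Ferryman goes to the far shore with sample D and sample M.  [the near shore: — | the far shore: sample A, sample B, sample D, sample G, sample M, sample P]

Yes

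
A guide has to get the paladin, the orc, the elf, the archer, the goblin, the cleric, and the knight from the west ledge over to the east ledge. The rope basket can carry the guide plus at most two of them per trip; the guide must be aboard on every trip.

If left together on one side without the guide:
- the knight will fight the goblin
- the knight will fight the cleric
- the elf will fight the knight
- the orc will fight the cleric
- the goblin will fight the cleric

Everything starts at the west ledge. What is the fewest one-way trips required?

11

Counting alone: the guide can take at most 2 across per trip to the east ledge, so moving all 7 needs at least 4 loaded trips out, with a return between consecutive ones — at least 7 crossings.
The safety rule pushes this higher. Following every safe sequence of crossings, the most of the 7 that can be at the east ledge as the rope basket arrives there on crossings 7, 9 is 5, 6 respectively — never all 7.
So no plan with fewer than 11 crossings exists, and this one achieves 11:
1. Guide goes to the east ledge with the cleric and the knight.  [the west ledge: the archer, the elf, the goblin, the orc, the paladin | the east ledge: the cleric, the knight]
2. Guide goes back to the west ledge with the cleric.  [the west ledge: the archer, the cleric, the elf, the goblin, the orc, the paladin | the east ledge: the knight]
3. Guide goes to the east ledge with the cleric and the paladin.  [the west ledge: the archer, the elf, the goblin, the orc | the east ledge: the cleric, the knight, the paladin]
4. Guide goes back to the west ledge with the cleric.  [the west ledge: the archer, the cleric, the elf, the goblin, the orc | the east ledge: the knight, the paladin]
5. Guide goes to the east ledge with the goblin and the orc.  [the west ledge: the archer, the cleric, the elf | the east ledge: the goblin, the knight, the orc, the paladin]
6. Guide goes back to the west ledge with the goblin.  [the west ledge: the archer, the cleric, the elf, the goblin | the east ledge: the knight, the orc, the paladin]
7. Guide goes to the east ledge with the elf and the goblin.  [the west ledge: the archer, the cleric | the east ledge: the elf, the goblin, the knight, the orc, the paladin]
8. Guide goes back to the west ledge with the knight.  [the west ledge: the archer, the cleric, the knight | the east ledge: the elf, the goblin, the orc, the paladin]
9. Guide goes to the east ledge with the archer and the cleric.  [the west ledge: the knight | the east ledge: the archer, the cleric, the elf, the goblin, the orc, the paladin]
10. Guide goes back to the west ledge with the cleric.  [the west ledge: the cleric, the knight | the east ledge: the archer, the elf, the goblin, the orc, the paladin]
11. Guide goes to the east ledge with the cleric and the knight.  [the west ledge: — | the east ledge: the archer, the cleric, the elf, the goblin, the knight, the orc, the paladin]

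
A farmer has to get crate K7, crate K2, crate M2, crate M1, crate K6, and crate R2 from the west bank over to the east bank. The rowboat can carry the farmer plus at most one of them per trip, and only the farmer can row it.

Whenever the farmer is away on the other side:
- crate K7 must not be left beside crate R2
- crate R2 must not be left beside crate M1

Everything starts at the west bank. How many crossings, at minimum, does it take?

13

Counting alone: the farmer can take at most 1 across per trip to the east bank, so moving all 6 needs at least 6 loaded trips out, with a return between consecutive ones — at least 11 crossings.
The safety rule pushes this higher. Following every safe sequence of crossings, the most of the 6 that can be at the east bank as the rowboat arrives there on crossing 11 is 5 — never all 6.
So no plan with fewer than 13 crossings exists, and this one achieves 13:
1. Farmer goes to the east bank with crate R2.  [the west bank: crate K2, crate K6, crate K7, crate M1, crate M2 | the east bank: crate R2]
2. Farmer goes back to the west bank alone.  [the west bank: crate K2, crate K6, crate K7, crate M1, crate M2 | the east bank: crate R2]
3. Farmer goes to the east bank with crate K7.  [the west bank: crate K2, crate K6, crate M1, crate M2 | the east bank: crate K7, crate R2]
4. Farmer goes back to the west bank with crate R2.  [the west bank: crate K2, crate K6, crate M1, crate M2, crate R2 | the east bank: crate K7]
5. Farmer goes to the east bank with crate M1.  [the west bank: crate K2, crate K6, crate M2, crate R2 | the east bank: crate K7, crate M1]
6. Farmer goes back to the west bank alone.  [the west bank: crate K2, crate K6, crate M2, crate R2 | the east bank: crate K7, crate M1]
7. Farmer goes to the east bank with crate K2.  [the west bank: crate K6, crate M2, crate R2 | the east bank: crate K2, crate K7, crate M1]
8. Farmer goes back to the west bank alone.  [the west bank: crate K6, crate M2, crate R2 | the east bank: crate K2, crate K7, crate M1]
9. Farmer goes to the east bank with crate M2.  [the west bank: crate K6, crate R2 | the east bank: crate K2, crate K7, crate M1, crate M2]
10. Farmer goes back to the west bank alone.  [the west bank: crate K6, crate R2 | the east bank: crate K2, crate K7, crate M1, crate M2]
11. Farmer goes to the east bank with crate K6.  [the west bank: crate R2 | the east bank: crate K2, crate K6, crate K7, crate M1, crate M2]
12. Farmer goes back to the west bank alone.  [the west bank: crate R2 | the east bank: crate K2, crate K6, crate K7, crate M1, crate M2]
13. Farmer goes to the east bank with crate R2.  [the west bank: — | the east bank: crate K2, crate K6, crate K7, crate M1, crate M2, crate R2]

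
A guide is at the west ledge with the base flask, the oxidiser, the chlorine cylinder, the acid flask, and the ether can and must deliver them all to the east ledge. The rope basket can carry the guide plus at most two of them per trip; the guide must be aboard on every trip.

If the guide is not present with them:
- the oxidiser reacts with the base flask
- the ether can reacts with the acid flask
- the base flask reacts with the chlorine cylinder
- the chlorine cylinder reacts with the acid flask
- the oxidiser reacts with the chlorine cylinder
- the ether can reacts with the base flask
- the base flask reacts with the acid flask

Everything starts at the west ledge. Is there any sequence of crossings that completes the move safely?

No

Whatever the first load, the items left behind include a forbidden pair without the guide. No opening move is safe, so no plan exists.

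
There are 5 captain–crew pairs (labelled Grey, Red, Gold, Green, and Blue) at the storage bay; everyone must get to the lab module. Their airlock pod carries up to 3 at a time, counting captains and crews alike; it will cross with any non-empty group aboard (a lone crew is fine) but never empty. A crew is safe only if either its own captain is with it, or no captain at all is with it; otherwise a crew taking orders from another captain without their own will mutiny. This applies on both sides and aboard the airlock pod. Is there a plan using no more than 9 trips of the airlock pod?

No

Counting alone: each trip to the lab module takes at most 3 across and each return brings at least 1 back, so after t trips out (and t−1 returns) at most 3t − (t−1) of the 10 are across; that first reaches 10 at t = 5, so at least 9 crossings are needed.
The safety rule pushes this higher. Following every safe sequence of crossings, the most of the 10 that can be at the lab module as the airlock pod arrives there on crossing 9 is 9 — never all 10.
So the move cannot be finished within 9 crossings. (The shortest complete plan takes 11:)
1. captain Grey and crew Grey cross → the lab module.
2. captain Grey crosses ← the storage bay.
3. crew Gold, crew Green, and crew Red cross → the lab module.
4. crew Grey crosses ← the storage bay.
5. captain Gold, captain Green, and captain Red cross → the lab module.
6. captain Red and crew Red cross ← the storage bay.
7. captain Blue, captain Grey, and captain Red cross → the lab module.
8. crew Gold crosses ← the storage bay.
9. crew Grey and crew Red cross → the lab module.
10. crew Grey crosses ← the storage bay.
11. crew Blue, crew Gold, and crew Grey cross → the lab module.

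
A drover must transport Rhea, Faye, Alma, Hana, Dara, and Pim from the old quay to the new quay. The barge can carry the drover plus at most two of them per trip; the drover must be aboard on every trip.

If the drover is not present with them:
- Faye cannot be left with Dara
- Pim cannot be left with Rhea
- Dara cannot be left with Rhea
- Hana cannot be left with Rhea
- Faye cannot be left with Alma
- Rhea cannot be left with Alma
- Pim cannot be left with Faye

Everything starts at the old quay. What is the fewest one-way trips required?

Counting alone: the drover can take at most 2 across per trip to the new quay, so moving all 6 needs at least 3 loaded trips out, with a return between consecutive ones — at least 5 crossings.
The safety rule pushes this higher. Following every safe sequence of crossings, the most of the 6 that can be at the new quay as the barge arrives there on crossing 5 is 4 — never all 6.
So no plan with fewer than 7 crossings exists, and this one achieves 7:
1. Drover goes to the new quay with Faye and Rhea.  [the old quay: Alma, Dara, Hana, Pim | the new quay: Faye, Rhea]
2. Drover goes back to the old quay alone.  [the old quay: Alma, Dara, Hana, Pim | the new quay: Faye, Rhea]
3. Drover goes to the new quay with Alma and Hana.  [the old quay: Dara, Pim | the new quay: Alma, Faye, Hana, Rhea]
4. Drover goes back to the old quay with Faye and Rhea.  [the old quay: Dara, Faye, Pim, Rhea | the new quay: Alma, Hana]
5. Drover goes to the new quay with Dara and Pim.  [the old quay: Faye, Rhea | the new quay: Alma, Dara, Hana, Pim]
6. Drover goes back to the old quay alone.  [the old quay: Faye, Rhea | the new quay: Alma, Dara, Hana, Pim]
7. Drover goes to the new quay with Faye and Rhea.  [the old quay: — | the new quay: Alma, Dara, Faye, Hana, Pim, Rhea]

7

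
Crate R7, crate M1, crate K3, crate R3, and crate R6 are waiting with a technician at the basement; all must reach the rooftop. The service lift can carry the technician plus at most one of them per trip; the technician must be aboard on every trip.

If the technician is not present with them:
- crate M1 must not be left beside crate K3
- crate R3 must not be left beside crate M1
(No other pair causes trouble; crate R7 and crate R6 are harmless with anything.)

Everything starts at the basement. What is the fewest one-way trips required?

Counting alone: the technician can take at most 1 across per trip to the rooftop, so moving all 5 needs at least 5 loaded trips out, with a return between consecutive ones — at least 9 crossings.
The safety rule pushes this higher. Following every safe sequence of crossings, the most of the 5 that can be at the rooftop as the service lift arrives there on crossing 9 is 4 — never all 5.
So no plan with fewer than 11 crossings exists, and this one achieves 11:
1. Technician goes to the rooftop with crate M1.
2. Technician goes back to the basement alone.
3. Technician goes to the rooftop with crate R7.
4. Technician goes back to the basement alone.
5. Technician goes to the rooftop with crate K3.
6. Technician goes back to the basement with crate M1.
7. Technician goes to the rooftop with crate R3.
8. Technician goes back to the basement alone.
9. Technician goes to the rooftop with crate R6.
10. Technician goes back to the basement alone.
11. Technician goes to the rooftop with crate M1.

11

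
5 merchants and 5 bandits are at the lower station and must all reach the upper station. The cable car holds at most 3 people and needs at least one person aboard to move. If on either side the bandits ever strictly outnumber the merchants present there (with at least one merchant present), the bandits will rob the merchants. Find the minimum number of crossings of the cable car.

Counting alone: each trip to the upper station takes at most 3 across and each return brings at least 1 back, so after t trips out (and t−1 returns) at most 3t − (t−1) of the 10 are across; that first reaches 10 at t = 5, so at least 9 crossings are needed.
The safety rule pushes this higher. Following every safe sequence of crossings, the most of the 10 that can be at the upper station as the cable car arrives there on crossing 9 is 9 — never all 10.
So no plan with fewer than 11 crossings exists, and this one achieves 11:
1. 2 bandits → the upper station.  (the lower station: 5M 3B; the upper station: 0M 2B)
2. 1 bandit ← the lower station.  (the lower station: 5M 4B; the upper station: 0M 1B)
3. 3 bandits → the upper station.  (the lower station: 5M 1B; the upper station: 0M 4B)
4. 1 bandit ← the lower station.  (the lower station: 5M 2B; the upper station: 0M 3B)
5. 3 merchants → the upper station.  (the lower station: 2M 2B; the upper station: 3M 3B)
6. 1 merchant and 1 bandit ← the lower station.  (the lower station: 3M 3B; the upper station: 2M 2B)
7. 3 merchants → the upper station.  (the lower station: 0M 3B; the upper station: 5M 2B)
8. 1 bandit ← the lower station.  (the lower station: 0M 4B; the upper station: 5M 1B)
9. 2 bandits → the upper station.  (the lower station: 0M 2B; the upper station: 5M 3B)
10. 1 bandit ← the lower station.  (the lower station: 0M 3B; the upper station: 5M 2B)
11. 3 bandits → the upper station.  (the lower station: 0M 0B; the upper station: 5M 5B)

11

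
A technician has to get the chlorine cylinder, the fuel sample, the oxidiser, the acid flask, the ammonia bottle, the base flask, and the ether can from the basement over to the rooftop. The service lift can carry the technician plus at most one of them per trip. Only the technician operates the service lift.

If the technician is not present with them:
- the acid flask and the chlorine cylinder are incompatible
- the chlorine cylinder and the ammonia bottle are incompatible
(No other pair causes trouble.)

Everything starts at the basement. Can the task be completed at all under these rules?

Yes

1. Technician goes to the rooftop with the chlorine cylinder.  [the basement: the acid flask, the ammonia bottle, the base flask, the ether can, the fuel sample, the oxidiser | the rooftop: the chlorine cylinder]
2. Technician goes back to the basement alone.  [the basement: the acid flask, the ammonia bottle, the base flask, the ether can, the fuel sample, the oxidiser | the rooftop: the chlorine cylinder]
3. Technician goes to the rooftop with the fuel sample.  [the basement: the acid flask, the ammonia bottle, the base flask, the ether can, the oxidiser | the rooftop: the chlorine cylinder, the fuel sample]
4. Technician goes back to the basement alone.  [the basement: the acid flask, the ammonia bottle, the base flask, the ether can, the oxidiser | the rooftop: the chlorine cylinder, the fuel sample]
5. Technician goes to the rooftop with the oxidiser.  [the basement: the acid flask, the ammonia bottle, the base flask, the ether can | the rooftop: the chlorine cylinder, the fuel sample, the oxidiser]
6. Technician goes back to the basement alone.  [the basement: the acid flask, the ammonia bottle, the base flask, the ether can | the rooftop: the chlorine cylinder, the fuel sample, the oxidiser]
7. Technician goes to the rooftop with the acid flask.  [the basement: the ammonia bottle, the base flask, the ether can | the rooftop: the acid flask, the chlorine cylinder, the fuel sample, the oxidiser]
8. Technician goes back to the basement with the chlorine cylinder.  [the basement: the ammonia bottle, the base flask, the chlorine cylinder, the ether can | the rooftop: the acid flask, the fuel sample, the oxidiser]
9. Technician goes to the rooftop with the ammonia bottle.  [the basement: the base flask, the chlorine cylinder, the ether can | the rooftop: the acid flask, the ammonia bottle, the fuel sample, the oxidiser]
10. Technician goes back to the basement alone.  [the basement: the base flask, the chlorine cylinder, the ether can | the rooftop: the acid flask, the ammonia bottle, the fuel sample, the oxidiser]
11. Technician goes to the rooftop with the base flask.  [the basement: the chlorine cylinder, the ether can | the rooftop: the acid flask, the ammonia bottle, the base flask, the fuel sample, the oxidiser]
12. Technician goes back to the basement alone.  [the basement: the chlorine cylinder, the ether can | the rooftop: the acid flask, the ammonia bottle, the base flask, the fuel sample, the oxidiser]
13. Technician goes to the rooftop with the ether can.  [the basement: the chlorine cylinder | the rooftop: the acid flask, the ammonia bottle, the base flask, the ether can, the fuel sample, the oxidiser]
14. Technician goes back to the basement alone.  [the basement: the chlorine cylinder | the rooftop: the acid flask, the ammonia bottle, the base flask, the ether can, the fuel sample, the oxidiser]
15. Technician goes to the rooftop with the chlorine cylinder.  [the basement: — | the rooftop: the acid flask, the ammonia bottle, the base flask, the chlorine cylinder, the ether can, the fuel sample, the oxidiser]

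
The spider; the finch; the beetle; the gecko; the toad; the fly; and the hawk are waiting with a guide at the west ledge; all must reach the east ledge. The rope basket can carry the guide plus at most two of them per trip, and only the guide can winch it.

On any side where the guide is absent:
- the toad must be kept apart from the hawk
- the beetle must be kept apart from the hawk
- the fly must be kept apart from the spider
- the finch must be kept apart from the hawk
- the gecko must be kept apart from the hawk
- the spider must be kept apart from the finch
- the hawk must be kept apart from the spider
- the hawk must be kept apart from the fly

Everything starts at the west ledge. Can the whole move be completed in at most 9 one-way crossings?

Counting alone: the guide can take at most 2 across per trip to the east ledge, so moving all 7 needs at least 4 loaded trips out, with a return between consecutive ones — at least 7 crossings.
The safety rule pushes this higher. Following every safe sequence of crossings, the most of the 7 that can be at the east ledge as the rope basket arrives there on crossings 7, 9 is 5, 6 respectively — never all 7.
So the move cannot be finished within 9 crossings. (The shortest complete plan takes 11:)
1. Guide goes to the east ledge with the hawk and the spider.
2. Guide goes back to the west ledge with the spider.
3. Guide goes to the east ledge with the beetle and the spider.
4. Guide goes back to the west ledge with the hawk.
5. Guide goes to the east ledge with the gecko and the hawk.
6. Guide goes back to the west ledge with the hawk.
7. Guide goes to the east ledge with the hawk and the toad.
8. Guide goes back to the west ledge with the hawk.
9. Guide goes to the east ledge with the finch and the fly.
10. Guide goes back to the west ledge with the spider.
11. Guide goes to the east ledge with the hawk and the spider.

No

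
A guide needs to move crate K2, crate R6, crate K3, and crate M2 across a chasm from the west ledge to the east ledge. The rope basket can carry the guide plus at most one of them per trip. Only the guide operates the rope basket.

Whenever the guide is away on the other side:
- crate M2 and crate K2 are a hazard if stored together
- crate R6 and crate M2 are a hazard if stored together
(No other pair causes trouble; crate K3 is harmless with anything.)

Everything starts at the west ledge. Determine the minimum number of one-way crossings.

9

Counting alone: the guide can take at most 1 across per trip to the east ledge, so moving all 4 needs at least 4 loaded trips out, with a return between consecutive ones — at least 7 crossings.
The safety rule pushes this higher. Following every safe sequence of crossings, the most of the 4 that can be at the east ledge as the rope basket arrives there on crossing 7 is 3 — never all 4.
So no plan with fewer than 9 crossings exists, and this one achieves 9:
1. Guide goes to the east ledge with crate M2.
2. Guide goes back to the west ledge alone.
3. Guide goes to the east ledge with crate K2.
4. Guide goes back to the west ledge with crate M2.
5. Guide goes to the east ledge with crate R6.
6. Guide goes back to the west ledge alone.
7. Guide goes to the east ledge with crate K3.
8. Guide goes back to the west ledge alone.
9. Guide goes to the east ledge with crate M2.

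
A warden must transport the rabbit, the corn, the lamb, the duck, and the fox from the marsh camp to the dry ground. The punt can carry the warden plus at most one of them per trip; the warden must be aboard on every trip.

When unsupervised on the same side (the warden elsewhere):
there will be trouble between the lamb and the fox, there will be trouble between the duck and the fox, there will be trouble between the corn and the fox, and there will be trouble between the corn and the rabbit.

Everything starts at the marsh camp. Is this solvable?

No

Whatever the first load, the items left behind include a forbidden pair without the warden. No opening move is safe, so no plan exists.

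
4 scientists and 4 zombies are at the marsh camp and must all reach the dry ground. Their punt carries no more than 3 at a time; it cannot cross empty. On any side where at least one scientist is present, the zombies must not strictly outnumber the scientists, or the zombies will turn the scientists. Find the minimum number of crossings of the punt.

Counting alone: each trip to the dry ground takes at most 3 across and each return brings at least 1 back, so after t trips out (and t−1 returns) at most 3t − (t−1) of the 8 are across; that first reaches 8 at t = 4, so at least 7 crossings are needed.
The safety rule pushes this higher. Following every safe sequence of crossings, the most of the 8 that can be at the dry ground as the punt arrives there on crossing 7 is 7 — never all 8.
So no plan with fewer than 9 crossings exists, and this one achieves 9:
1. 2 zombies → the dry ground.  (the marsh camp: 4S 2Z; the dry ground: 0S 2Z)
2. 1 zombie ← the marsh camp.  (the marsh camp: 4S 3Z; the dry ground: 0S 1Z)
3. 3 zombies → the dry ground.  (the marsh camp: 4S 0Z; the dry ground: 0S 4Z)
4. 1 zombie ← the marsh camp.  (the marsh camp: 4S 1Z; the dry ground: 0S 3Z)
5. 3 scientists → the dry ground.  (the marsh camp: 1S 1Z; the dry ground: 3S 3Z)
6. 1 scientist and 1 zombie ← the marsh camp.  (the marsh camp: 2S 2Z; the dry ground: 2S 2Z)
7. 2 scientists → the dry ground.  (the marsh camp: 0S 2Z; the dry ground: 4S 2Z)
8. 1 zombie ← the marsh camp.  (the marsh camp: 0S 3Z; the dry ground: 4S 1Z)
9. 3 zombies → the dry ground.  (the marsh camp: 0S 0Z; the dry ground: 4S 4Z)

9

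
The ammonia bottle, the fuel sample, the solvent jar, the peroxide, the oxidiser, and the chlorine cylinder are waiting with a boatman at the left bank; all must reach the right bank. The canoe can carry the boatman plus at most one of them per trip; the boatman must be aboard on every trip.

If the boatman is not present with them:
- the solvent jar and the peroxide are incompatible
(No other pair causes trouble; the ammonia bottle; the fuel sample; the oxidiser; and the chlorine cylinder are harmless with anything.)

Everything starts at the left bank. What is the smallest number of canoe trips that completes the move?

11

Counting alone: the boatman can take at most 1 across per trip to the right bank, so moving all 6 needs at least 6 loaded trips out, with a return between consecutive ones — at least 11 crossings.
The plan below uses exactly 11 crossings, so it is optimal:
1. Boatman goes to the right bank with the solvent jar.  [the left bank: the ammonia bottle, the chlorine cylinder, the fuel sample, the oxidiser, the peroxide | the right bank: the solvent jar]
2. Boatman goes back to the left bank alone.  [the left bank: the ammonia bottle, the chlorine cylinder, the fuel sample, the oxidiser, the peroxide | the right bank: the solvent jar]
3. Boatman goes to the right bank with the ammonia bottle.  [the left bank: the chlorine cylinder, the fuel sample, the oxidiser, the peroxide | the right bank: the ammonia bottle, the solvent jar]
4. Boatman goes back to the left bank alone.  [the left bank: the chlorine cylinder, the fuel sample, the oxidiser, the peroxide | the right bank: the ammonia bottle, the solvent jar]
5. Boatman goes to the right bank with the fuel sample.  [the left bank: the chlorine cylinder, the oxidiser, the peroxide | the right bank: the ammonia bottle, the fuel sample, the solvent jar]
6. Boatman goes back to the left bank alone.  [the left bank: the chlorine cylinder, the oxidiser, the peroxide | the right bank: the ammonia bottle, the fuel sample, the solvent jar]
7. Boatman goes to the right bank with the oxidiser.  [the left bank: the chlorine cylinder, the peroxide | the right bank: the ammonia bottle, the fuel sample, the oxidiser, the solvent jar]
8. Boatman goes back to the left bank alone.  [the left bank: the chlorine cylinder, the peroxide | the right bank: the ammonia bottle, the fuel sample, the oxidiser, the solvent jar]
9. Boatman goes to the right bank with the chlorine cylinder.  [the left bank: the peroxide | the right bank: the ammonia bottle, the chlorine cylinder, the fuel sample, the oxidiser, the solvent jar]
10. Boatman goes back to the left bank alone.  [the left bank: the peroxide | the right bank: the ammonia bottle, the chlorine cylinder, the fuel sample, the oxidiser, the solvent jar]
11. Boatman goes to the right bank with the peroxide.  [the left bank: — | the right bank: the ammonia bottle, the chlorine cylinder, the fuel sample, the oxidiser, the peroxide, the solvent jar]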